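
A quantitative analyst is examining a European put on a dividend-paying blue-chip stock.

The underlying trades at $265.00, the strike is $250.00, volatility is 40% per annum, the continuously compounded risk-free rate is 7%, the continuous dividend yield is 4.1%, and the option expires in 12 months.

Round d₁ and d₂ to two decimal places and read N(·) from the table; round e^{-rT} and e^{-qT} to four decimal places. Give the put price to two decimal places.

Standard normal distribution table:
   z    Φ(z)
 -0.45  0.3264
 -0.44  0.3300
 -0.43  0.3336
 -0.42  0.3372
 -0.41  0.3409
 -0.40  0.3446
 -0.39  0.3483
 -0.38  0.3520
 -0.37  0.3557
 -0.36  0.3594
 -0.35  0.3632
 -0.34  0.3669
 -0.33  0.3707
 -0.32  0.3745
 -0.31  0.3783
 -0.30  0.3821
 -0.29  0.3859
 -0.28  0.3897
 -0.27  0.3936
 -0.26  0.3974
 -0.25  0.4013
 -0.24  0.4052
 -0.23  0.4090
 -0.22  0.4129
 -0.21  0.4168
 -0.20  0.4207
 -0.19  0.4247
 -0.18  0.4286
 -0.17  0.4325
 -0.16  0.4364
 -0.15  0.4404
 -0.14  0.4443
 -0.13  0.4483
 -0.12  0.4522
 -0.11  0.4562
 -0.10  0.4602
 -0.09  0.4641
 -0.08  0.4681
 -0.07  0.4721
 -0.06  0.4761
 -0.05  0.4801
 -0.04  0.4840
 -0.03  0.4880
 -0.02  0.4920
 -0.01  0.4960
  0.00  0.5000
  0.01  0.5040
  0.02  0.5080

$28.92

σ√T = 0.4 × 1.0000 = 0.4000
d₁ = [ln(265/250) + (0.07 − 0.041 + 0.4²/2)·1] / 0.4000 = [0.0583 + 0.1090] / 0.4000 = 0.4182 ⇒ 0.42
d₂ = d₁ − σ√T = 0.4182 − 0.4000 = 0.0182 ⇒ 0.02
exp(−qT) = exp(−0.041·1) = 0.9598;  exp(−rT) = exp(−0.07·1) = 0.9324
N(−d₂) = N(-0.02) = 0.4920;  N(−d₁) = N(-0.42) = 0.3372
P = 250·0.9324·0.4920 − 265·0.9598·0.3372 = 114.6852 − 85.7658 = 28.9194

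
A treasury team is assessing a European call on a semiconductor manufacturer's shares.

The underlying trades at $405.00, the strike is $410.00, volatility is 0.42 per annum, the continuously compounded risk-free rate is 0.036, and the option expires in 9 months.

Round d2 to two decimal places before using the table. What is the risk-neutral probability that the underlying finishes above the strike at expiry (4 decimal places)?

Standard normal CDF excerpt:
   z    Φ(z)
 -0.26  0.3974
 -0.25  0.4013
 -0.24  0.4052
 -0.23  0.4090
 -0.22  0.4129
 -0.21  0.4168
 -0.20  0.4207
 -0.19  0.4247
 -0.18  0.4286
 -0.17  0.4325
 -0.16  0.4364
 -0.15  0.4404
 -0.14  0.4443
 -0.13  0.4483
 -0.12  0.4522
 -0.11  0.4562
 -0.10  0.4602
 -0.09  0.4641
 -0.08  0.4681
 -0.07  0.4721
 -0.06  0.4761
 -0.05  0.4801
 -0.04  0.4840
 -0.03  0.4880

T = 0.75;  σ√T = 0.3637
d₁ = [ln(405/410) + (0.036 + 0.42²/2)·0.75] / 0.3637 = [-0.0123 + 0.0931] / 0.3637 = 0.2224 which rounds to 0.22
d₂ = d₁ − σ√T = 0.2224 − 0.3637 = -0.1414 which rounds to -0.14
Risk-neutral Pr[S_T > K] = N(d₂) = N(-0.14) = 0.4443

0.4443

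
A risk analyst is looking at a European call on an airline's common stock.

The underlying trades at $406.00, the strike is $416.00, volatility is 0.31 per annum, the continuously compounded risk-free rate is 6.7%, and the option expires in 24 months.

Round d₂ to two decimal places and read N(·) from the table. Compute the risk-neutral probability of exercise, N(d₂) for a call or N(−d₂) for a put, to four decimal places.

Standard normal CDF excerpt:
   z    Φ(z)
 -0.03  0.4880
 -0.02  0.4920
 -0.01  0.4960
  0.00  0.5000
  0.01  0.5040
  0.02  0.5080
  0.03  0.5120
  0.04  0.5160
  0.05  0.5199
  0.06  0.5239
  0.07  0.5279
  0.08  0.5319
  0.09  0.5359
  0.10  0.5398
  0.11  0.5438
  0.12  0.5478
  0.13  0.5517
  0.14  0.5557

σ√T = 0.31 × 1.4142 = 0.4384
d₁ = [ln(406/416) + (0.067 + 0.31²/2)·2] / 0.4384 = [-0.0243 + 0.2301] / 0.4384 = 0.4694 → 0.47
d₂ = d₁ − σ√T = 0.4694 − 0.4384 = 0.0309 → 0.03
Risk-neutral Pr[S_T > K] = N(d₂) = N(0.03) = 0.5120

0.5120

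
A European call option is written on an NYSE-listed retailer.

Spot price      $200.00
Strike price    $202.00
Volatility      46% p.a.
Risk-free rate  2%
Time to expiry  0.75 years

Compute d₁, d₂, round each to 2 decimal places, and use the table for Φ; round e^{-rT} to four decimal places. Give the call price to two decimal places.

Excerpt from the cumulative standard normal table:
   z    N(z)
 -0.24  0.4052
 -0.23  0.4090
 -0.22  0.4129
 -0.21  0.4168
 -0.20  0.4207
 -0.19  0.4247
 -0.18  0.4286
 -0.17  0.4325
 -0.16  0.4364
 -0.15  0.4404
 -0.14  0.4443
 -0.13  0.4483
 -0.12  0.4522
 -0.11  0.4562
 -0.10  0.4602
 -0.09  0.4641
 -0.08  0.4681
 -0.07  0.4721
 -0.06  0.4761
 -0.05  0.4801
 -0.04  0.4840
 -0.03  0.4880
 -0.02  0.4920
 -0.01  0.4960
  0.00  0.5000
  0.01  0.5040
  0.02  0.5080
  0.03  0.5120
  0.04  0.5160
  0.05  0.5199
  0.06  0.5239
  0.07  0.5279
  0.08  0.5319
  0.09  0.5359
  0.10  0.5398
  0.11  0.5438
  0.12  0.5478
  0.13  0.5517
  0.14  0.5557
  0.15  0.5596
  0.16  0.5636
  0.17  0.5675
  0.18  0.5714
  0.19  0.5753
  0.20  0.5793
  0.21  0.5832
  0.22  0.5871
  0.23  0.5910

$32.13

σ√T = 0.46 × 0.8660 = 0.3984
d₁ = [ln(200/202) + (0.02 + ½·0.46²)·0.75] / (σ√T) = (-0.0100 + 0.0943) / 0.3984 = 0.2119 which rounds to 0.21
d₂ = 0.2119 − 0.3984 = -0.1865 which rounds to -0.19
e^(−rT) = e^(−0.02·0.75) = 0.9851
N(d₁) = N(0.21) = 0.5832;  N(d₂) = N(-0.19) = 0.4247
C = 200·0.5832 − 202·0.9851·0.4247 = 116.6400 − 84.5111 = 32.1289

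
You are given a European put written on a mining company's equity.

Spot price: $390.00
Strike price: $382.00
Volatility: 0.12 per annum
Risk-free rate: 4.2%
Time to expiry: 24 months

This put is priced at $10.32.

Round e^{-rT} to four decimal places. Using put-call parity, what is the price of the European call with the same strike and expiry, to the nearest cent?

$49.11

exp(−rT) = exp(−0.042·2) = 0.9194
Put-call parity: C − P = S − K·e^(−rT) = 390 − 382·0.9194 = 390 − 351.2108 = 38.7892
C = P + (C − P) = 10.32 + (38.7892) = 49.1092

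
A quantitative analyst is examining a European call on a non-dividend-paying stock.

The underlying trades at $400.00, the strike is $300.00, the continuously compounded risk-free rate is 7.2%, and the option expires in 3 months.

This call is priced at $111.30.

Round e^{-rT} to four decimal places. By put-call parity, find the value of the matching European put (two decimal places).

exp(−rT) = exp(−0.072·0.25) = 0.9822
Put-call parity: C − P = S − K·e^(−rT) = 400 − 300·0.9822 = 400 − 294.6600 = 105.3400
P = C − (C − P) = 111.30 − (105.3400) = 5.9600

$5.96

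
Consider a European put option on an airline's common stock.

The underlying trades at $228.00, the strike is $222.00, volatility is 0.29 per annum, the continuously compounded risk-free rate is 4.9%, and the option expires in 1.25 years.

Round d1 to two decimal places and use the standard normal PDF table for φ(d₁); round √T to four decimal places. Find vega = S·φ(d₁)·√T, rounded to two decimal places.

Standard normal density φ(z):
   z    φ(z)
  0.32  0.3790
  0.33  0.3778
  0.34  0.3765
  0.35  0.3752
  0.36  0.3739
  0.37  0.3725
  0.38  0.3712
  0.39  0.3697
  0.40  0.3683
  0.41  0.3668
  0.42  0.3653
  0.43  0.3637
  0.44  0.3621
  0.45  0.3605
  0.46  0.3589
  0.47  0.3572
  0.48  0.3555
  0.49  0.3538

T = 1.25;  σ√T = 0.3242
ln(S/K) + (r + σ²/2)T = ln(228/222) + (0.049 + 0.29²/2)·1.25 = 0.0267 + 0.1138 = 0.1405
d₁ = 0.1405 / 0.3242 = 0.4333 which rounds to 0.43
√T = √1.25 = 1.1180
φ(d₁) = φ(0.43) = 0.3637
vega = S·φ(d₁)·√T = 228·0.3637·1.1180 = 92.7086

92.71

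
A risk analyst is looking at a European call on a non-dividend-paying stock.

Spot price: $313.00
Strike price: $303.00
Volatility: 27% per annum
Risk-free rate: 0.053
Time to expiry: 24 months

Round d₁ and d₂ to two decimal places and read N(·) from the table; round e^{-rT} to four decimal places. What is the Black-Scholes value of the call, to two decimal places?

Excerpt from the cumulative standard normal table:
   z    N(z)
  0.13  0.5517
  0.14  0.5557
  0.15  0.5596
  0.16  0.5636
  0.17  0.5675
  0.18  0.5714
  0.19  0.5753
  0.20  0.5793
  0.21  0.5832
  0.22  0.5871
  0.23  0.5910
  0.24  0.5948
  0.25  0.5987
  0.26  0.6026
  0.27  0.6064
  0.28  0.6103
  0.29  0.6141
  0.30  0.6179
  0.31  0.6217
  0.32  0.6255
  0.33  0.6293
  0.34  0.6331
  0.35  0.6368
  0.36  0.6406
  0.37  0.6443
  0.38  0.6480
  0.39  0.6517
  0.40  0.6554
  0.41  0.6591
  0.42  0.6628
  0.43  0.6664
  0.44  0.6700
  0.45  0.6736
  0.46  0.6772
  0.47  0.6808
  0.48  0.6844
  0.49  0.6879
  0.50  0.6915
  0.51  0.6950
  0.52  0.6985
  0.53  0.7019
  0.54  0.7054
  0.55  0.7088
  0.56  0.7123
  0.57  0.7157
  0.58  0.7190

T = 2;  σ√T = 0.3818
d₁ = [ln(313/303) + (0.053 + 0.27²/2)·2] / 0.3818 = [0.0325 + 0.1789] / 0.3818 = 0.5536 ≈ 0.55
d₂ = d₁ − σ√T = 0.5536 − 0.3818 = 0.1717 ≈ 0.17
e^(−rT) = e^(−0.053·2) = 0.8994
C = 313·N(0.55) − 303·0.8994·N(0.17) = 313·0.7088 − 303·0.8994·0.5675 = 221.8544 − 154.6541 = 67.2003

$67.20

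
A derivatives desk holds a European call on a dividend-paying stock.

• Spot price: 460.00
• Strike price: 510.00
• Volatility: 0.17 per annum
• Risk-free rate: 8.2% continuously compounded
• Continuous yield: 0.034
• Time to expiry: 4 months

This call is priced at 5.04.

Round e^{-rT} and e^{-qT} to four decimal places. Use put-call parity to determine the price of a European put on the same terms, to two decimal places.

e^(−qT) = e^(−0.034·0.3333) = 0.9887;  e^(−rT) = e^(−0.082·0.3333) = 0.9730
Put-call parity: C − P = S·e^(−qT) − K·e^(−rT) = 460·0.9887 − 510·0.9730 = 454.8020 − 496.2300 = -41.4280
P = C − (C − P) = 5.04 − (-41.4280) = 46.4680

46.47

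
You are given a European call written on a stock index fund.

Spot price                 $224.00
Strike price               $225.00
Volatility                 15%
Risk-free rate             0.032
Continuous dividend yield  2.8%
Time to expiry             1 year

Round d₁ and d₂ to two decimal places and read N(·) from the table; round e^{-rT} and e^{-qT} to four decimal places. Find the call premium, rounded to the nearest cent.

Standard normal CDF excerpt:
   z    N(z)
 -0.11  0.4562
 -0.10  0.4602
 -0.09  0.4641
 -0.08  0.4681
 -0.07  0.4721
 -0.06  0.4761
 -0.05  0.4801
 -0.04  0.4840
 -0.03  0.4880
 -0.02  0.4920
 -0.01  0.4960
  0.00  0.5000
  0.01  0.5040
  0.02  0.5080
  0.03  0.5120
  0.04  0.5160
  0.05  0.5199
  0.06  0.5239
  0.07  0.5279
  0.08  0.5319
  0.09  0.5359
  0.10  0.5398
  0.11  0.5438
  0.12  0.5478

T = 1;  σ√T = 0.1500
d₁ = [ln(224/225) + (0.032 − 0.028 + 0.15²/2)·1] / 0.1500 = [-0.0045 + 0.0152] / 0.1500 = 0.0720 → 0.07
d₂ = d₁ − σ√T = 0.0720 − 0.1500 = -0.0780 → -0.08
e^(−qT) = e^(−0.028·1) = 0.9724;  e^(−rT) = e^(−0.032·1) = 0.9685
N(d₁) = N(0.07) = 0.5279;  N(d₂) = N(-0.08) = 0.4681
C = 224·0.9724·0.5279 − 225·0.9685·0.4681 = 114.9859 − 102.0048 = 12.9811

$12.98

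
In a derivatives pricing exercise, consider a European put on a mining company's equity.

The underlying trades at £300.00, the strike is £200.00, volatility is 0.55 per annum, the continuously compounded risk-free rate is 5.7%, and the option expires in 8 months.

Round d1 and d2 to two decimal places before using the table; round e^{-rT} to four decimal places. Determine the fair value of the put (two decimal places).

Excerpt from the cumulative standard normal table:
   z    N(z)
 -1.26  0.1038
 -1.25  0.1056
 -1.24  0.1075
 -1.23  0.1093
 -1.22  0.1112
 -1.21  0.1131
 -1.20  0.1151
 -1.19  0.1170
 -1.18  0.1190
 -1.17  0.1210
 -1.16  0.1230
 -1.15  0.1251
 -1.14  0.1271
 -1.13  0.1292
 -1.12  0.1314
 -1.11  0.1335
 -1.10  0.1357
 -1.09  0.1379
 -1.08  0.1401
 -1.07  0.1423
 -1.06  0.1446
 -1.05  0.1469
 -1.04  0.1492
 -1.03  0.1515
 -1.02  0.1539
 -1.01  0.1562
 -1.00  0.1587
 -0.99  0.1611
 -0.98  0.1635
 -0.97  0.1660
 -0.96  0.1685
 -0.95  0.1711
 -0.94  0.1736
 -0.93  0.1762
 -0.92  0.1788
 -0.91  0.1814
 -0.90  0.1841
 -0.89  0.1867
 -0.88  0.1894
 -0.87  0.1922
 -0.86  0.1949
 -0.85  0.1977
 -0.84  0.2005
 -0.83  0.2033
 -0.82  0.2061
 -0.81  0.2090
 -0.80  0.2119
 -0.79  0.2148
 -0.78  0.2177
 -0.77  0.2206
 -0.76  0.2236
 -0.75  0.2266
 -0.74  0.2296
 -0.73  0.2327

£9.12

T = 0.6667;  σ√T = 0.4491
ln(S/K) + (r + σ²/2)T = ln(300/200) + (0.057 + 0.55²/2)·0.6667 = 0.4055 + 0.1388 = 0.5443
d₁ = 0.5443 / 0.4491 = 1.2120 which rounds to 1.21
d₂ = d₁ − σ√T = 1.2120 − 0.4491 = 0.7630 which rounds to 0.76
exp(−rT) = exp(−0.057·0.6667) = 0.9627
P = 200·0.9627·N(-0.76) − 300·N(-1.21) = 200·0.9627·0.2236 − 300·0.1131 = 43.0519 − 33.9300 = 9.1219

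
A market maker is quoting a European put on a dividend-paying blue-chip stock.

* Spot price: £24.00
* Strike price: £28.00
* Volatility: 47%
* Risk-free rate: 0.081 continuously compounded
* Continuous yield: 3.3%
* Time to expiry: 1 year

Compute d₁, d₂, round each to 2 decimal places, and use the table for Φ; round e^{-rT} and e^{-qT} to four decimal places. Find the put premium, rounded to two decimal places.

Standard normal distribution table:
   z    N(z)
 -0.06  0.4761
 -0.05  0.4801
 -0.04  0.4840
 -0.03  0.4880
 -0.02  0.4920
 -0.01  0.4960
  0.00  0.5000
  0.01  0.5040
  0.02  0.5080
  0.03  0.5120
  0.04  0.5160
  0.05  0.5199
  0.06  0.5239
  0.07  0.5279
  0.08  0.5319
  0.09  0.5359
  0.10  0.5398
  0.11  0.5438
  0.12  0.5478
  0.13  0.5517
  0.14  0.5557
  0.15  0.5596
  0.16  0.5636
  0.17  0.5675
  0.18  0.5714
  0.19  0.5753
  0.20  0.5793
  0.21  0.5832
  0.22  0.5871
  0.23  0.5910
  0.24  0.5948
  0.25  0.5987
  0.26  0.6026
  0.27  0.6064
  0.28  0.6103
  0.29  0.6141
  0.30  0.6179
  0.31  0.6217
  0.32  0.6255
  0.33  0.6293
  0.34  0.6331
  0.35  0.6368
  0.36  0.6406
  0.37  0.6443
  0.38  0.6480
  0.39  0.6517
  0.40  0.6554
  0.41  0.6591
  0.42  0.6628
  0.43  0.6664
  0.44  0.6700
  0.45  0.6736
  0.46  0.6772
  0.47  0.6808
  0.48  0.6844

T = 1;  σ√T = 0.4700
d₁ = [ln(24/28) + (0.081 − 0.033 + ½·0.47²)·1] / (σ√T) = (-0.1542 + 0.1584) / 0.4700 = 0.0091 → 0.01
d₂ = 0.0091 − 0.4700 = -0.4609 → -0.46
e^(−qT) = e^(−0.033·1) = 0.9675;  e^(−rT) = e^(−0.081·1) = 0.9222
P = 28·0.9222·N(0.46) − 24·0.9675·N(-0.01) = 28·0.9222·0.6772 − 24·0.9675·0.4960 = 17.4864 − 11.5171 = 5.9693

£5.97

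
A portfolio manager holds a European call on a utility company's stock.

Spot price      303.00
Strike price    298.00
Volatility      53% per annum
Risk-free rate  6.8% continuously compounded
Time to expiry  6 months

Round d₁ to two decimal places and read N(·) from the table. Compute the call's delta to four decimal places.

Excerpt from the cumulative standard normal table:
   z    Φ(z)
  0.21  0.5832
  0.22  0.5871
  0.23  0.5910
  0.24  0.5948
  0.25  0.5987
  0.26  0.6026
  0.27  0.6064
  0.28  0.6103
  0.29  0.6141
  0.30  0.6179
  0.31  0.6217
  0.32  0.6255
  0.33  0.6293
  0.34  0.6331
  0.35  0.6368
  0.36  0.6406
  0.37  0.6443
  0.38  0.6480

T = 0.5;  σ√T = 0.3748
d₁ = [ln(303/298) + (0.068 + ½·0.53²)·0.5] / (σ√T) = (0.0166 + 0.1042) / 0.3748 = 0.3225 ≈ 0.32
N(d₁) = N(0.32) = 0.6255
Δ_call = N(d₁) = 0.6255

0.6255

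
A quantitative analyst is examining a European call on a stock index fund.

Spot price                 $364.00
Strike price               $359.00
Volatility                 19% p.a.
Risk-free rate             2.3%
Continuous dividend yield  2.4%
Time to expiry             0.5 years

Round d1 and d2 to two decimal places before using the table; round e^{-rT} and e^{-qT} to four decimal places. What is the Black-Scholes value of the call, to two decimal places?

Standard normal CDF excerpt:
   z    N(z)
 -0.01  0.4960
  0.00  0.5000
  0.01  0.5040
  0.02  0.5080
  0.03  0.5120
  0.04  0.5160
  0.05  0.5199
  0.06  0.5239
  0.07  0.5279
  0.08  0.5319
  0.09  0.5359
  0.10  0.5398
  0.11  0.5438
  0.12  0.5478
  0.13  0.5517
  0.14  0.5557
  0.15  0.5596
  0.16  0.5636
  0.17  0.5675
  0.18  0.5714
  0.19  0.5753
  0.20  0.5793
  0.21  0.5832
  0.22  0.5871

$22.40

T = 0.5;  σ√T = 0.1344
d₁ = [ln(364/359) + (0.023 − 0.024 + 0.19²/2)·0.5] / 0.1344 = [0.0138 + 0.0085] / 0.1344 = 0.1664 ≈ 0.17
d₂ = d₁ − σ√T = 0.1664 − 0.1344 = 0.0321 ≈ 0.03
e^(−qT) = e^(−0.024·0.5) = 0.9881;  e^(−rT) = e^(−0.023·0.5) = 0.9886
N(d₁) = N(0.17) = 0.5675;  N(d₂) = N(0.03) = 0.5120
C = 364·0.9881·0.5675 − 359·0.9886·0.5120 = 204.1118 − 181.7126 = 22.3992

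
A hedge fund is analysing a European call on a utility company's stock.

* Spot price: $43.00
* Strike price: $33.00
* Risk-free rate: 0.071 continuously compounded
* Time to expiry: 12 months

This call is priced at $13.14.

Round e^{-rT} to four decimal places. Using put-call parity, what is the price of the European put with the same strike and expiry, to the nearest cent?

exp(−rT) = exp(−0.071·1) = 0.9315
Put-call parity: C − P = S − K·e^(−rT) = 43 − 33·0.9315 = 43 − 30.7395 = 12.2605
P = C − (C − P) = 13.14 − (12.2605) = 0.8795

$0.88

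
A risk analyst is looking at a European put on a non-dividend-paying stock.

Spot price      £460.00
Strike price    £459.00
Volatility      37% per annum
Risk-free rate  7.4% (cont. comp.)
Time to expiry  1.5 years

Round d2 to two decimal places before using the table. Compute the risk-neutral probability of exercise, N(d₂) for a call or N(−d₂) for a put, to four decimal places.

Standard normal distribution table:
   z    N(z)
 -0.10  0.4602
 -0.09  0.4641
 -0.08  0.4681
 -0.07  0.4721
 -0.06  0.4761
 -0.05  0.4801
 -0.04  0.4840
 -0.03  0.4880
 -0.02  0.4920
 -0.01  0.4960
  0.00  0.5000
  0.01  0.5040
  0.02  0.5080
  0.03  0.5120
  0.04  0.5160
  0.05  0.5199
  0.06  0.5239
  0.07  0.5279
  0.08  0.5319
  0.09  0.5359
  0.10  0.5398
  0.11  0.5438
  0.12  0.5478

0.4920

σ√T = 0.37·√1.5 = 0.4532
d₁ = [ln(460/459) + (0.074 + 0.37²/2)·1.5] / 0.4532 = [0.0022 + 0.2137] / 0.4532 = 0.4763 ≈ 0.48
d₂ = d₁ − σ√T = 0.4763 − 0.4532 = 0.0232 ≈ 0.02
Pr(exercise) under Q = N(−d₂) = N(-0.02) = 0.4920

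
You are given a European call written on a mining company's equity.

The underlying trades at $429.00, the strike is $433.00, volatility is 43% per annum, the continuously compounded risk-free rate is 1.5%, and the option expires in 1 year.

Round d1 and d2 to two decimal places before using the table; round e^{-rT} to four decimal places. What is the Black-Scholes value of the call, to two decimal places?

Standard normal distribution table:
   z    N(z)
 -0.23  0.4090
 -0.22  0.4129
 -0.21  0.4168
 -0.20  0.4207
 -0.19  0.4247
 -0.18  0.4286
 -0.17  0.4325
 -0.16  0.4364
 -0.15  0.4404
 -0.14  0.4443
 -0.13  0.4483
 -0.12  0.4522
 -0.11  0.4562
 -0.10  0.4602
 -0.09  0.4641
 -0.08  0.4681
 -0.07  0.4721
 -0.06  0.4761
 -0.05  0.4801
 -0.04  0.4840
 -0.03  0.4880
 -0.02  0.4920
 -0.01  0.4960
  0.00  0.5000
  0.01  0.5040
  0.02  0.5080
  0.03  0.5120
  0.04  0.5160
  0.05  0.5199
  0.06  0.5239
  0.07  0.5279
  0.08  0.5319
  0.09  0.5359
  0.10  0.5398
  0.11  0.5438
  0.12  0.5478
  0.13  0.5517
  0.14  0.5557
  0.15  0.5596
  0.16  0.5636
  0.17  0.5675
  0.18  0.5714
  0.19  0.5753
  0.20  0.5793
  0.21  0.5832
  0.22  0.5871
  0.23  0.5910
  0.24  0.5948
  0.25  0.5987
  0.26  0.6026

$74.09

σ√T = 0.43·√1 = 0.4300
ln(S/K) + (r + σ²/2)T = ln(429/433) + (0.015 + 0.43²/2)·1 = -0.0093 + 0.1074 = 0.0982
d₁ = 0.0982 / 0.4300 = 0.2283 → 0.23
d₂ = d₁ − σ√T = 0.2283 − 0.4300 = -0.2017 → -0.20
e^(−rT) = e^(−0.015·1) = 0.9851
N(d₁) = N(0.23) = 0.5910;  N(d₂) = N(-0.20) = 0.4207
C = 429·0.5910 − 433·0.9851·0.4207 = 253.5390 − 179.4489 = 74.0901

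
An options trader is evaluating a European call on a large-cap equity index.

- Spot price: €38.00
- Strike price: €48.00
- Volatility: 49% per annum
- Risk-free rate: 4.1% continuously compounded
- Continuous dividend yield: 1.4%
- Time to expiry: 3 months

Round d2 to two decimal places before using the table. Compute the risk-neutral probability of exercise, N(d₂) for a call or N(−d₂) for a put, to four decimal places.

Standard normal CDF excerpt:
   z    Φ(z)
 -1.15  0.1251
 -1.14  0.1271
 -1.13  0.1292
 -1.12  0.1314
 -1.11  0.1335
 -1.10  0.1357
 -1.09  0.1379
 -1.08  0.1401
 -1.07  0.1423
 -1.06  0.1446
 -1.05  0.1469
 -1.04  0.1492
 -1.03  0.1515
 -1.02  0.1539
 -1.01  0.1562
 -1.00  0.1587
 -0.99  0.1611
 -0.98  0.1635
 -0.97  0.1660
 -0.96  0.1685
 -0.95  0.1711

0.1469

T = 0.25;  σ√T = 0.2450
d₁ = [ln(38/48) + (0.041 − 0.014 + ½·0.49²)·0.25] / (σ√T) = (-0.2336 + 0.0368) / 0.2450 = -0.8035 which rounds to -0.80
d₂ = -0.8035 − 0.2450 = -1.0485 which rounds to -1.05
Pr(exercise) under Q = N(d₂) = 0.1469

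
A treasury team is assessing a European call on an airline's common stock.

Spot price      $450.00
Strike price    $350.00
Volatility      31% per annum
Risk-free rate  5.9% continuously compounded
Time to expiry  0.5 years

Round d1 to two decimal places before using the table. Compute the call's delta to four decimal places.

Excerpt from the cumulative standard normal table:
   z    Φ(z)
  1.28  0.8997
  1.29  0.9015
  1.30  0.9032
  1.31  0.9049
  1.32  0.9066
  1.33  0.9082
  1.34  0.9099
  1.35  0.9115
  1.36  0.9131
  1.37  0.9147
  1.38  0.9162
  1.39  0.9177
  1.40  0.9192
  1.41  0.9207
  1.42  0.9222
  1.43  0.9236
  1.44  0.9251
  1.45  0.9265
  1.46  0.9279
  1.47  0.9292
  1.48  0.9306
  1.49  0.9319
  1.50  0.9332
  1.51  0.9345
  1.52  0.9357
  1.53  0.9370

T = 0.5;  σ√T = 0.2192
d₁ = [ln(450/350) + (0.059 + 0.31²/2)·0.5] / 0.2192 = [0.2513 + 0.0535] / 0.2192 = 1.3907 which rounds to 1.39
N(d₁) = N(1.39) = 0.9177
Δ_call = N(d₁) = 0.9177

0.9177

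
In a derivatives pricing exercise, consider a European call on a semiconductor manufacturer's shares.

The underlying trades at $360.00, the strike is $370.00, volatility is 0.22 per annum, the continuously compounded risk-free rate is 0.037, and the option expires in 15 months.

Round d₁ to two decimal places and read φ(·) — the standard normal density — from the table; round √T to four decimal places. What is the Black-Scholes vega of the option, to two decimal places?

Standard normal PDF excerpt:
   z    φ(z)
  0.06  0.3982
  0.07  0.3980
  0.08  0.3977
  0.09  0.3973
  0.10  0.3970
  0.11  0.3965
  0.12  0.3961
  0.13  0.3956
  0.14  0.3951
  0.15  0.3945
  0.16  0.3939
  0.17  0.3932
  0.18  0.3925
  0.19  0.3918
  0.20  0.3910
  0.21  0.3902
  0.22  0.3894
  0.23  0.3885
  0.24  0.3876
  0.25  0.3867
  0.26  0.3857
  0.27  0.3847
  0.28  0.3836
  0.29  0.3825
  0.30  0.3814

157.37

T = 1.25;  σ√T = 0.2460
d₁ = [ln(360/370) + (0.037 + 0.22²/2)·1.25] / 0.2460 = [-0.0274 + 0.0765] / 0.2460 = 0.1996 → 0.20
√T = √1.25 = 1.1180
φ(d₁) = φ(0.20) = 0.3910
vega = S·φ(d₁)·√T = 360·0.3910·1.1180 = 157.3697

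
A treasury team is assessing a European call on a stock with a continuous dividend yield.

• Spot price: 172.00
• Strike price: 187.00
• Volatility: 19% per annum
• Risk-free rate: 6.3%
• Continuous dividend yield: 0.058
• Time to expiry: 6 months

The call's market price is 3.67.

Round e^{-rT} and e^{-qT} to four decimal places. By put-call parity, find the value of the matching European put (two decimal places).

exp(−qT) = exp(−0.058·0.5) = 0.9714;  exp(−rT) = exp(−0.063·0.5) = 0.9690
Put-call parity: C − P = S·e^(−qT) − K·e^(−rT) = 172·0.9714 − 187·0.9690 = 167.0808 − 181.2030 = -14.1222
P = C − (C − P) = 3.67 − (-14.1222) = 17.7922

17.79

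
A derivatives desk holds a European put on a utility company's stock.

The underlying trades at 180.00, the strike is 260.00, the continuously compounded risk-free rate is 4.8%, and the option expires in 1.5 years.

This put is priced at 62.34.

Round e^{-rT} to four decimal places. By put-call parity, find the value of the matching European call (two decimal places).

0.41

e^(−rT) = e^(−0.048·1.5) = 0.9305
Put-call parity: C − P = S − K·e^(−rT) = 180 − 260·0.9305 = 180 − 241.9300 = -61.9300
C = P + (C − P) = 62.34 + (-61.9300) = 0.4100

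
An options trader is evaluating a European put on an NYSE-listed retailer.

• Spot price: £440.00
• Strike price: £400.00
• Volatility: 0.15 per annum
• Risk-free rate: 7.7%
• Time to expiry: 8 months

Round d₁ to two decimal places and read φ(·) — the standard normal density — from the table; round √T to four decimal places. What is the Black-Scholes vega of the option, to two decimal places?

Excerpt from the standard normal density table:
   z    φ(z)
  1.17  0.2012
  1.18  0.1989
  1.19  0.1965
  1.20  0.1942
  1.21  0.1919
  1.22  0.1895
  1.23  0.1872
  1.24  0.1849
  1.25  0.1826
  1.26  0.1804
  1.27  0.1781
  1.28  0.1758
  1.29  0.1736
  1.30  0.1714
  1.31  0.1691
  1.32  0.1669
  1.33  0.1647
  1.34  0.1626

64.81

σ√T = 0.15·√0.6667 = 0.1225
d₁ = [ln(440/400) + (0.077 + 0.15²/2)·0.6667] / 0.1225 = [0.0953 + 0.0588] / 0.1225 = 1.2586 → 1.26
√T = √0.6667 = 0.8165
φ(d₁) = φ(1.26) = 0.1804
vega = S·φ(d₁)·√T = 440·0.1804·0.8165 = 64.8105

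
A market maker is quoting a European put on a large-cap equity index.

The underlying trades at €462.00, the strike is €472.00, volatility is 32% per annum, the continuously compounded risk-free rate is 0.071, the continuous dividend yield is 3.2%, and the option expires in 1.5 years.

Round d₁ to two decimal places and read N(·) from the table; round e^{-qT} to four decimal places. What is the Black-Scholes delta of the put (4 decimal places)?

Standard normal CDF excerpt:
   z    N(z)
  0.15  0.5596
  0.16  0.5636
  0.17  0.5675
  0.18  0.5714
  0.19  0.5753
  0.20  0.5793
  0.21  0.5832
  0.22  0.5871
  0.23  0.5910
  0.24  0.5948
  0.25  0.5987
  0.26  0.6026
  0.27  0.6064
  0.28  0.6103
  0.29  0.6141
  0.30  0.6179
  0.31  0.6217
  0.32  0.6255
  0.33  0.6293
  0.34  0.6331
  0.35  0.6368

-0.3678

σ√T = 0.32·√1.5 = 0.3919
ln(S/K) + (r − q + σ²/2)T = ln(462/472) + (0.071 − 0.032 + 0.32²/2)·1.5 = -0.0214 + 0.1353 = 0.1139
d₁ = 0.1139 / 0.3919 = 0.2906 ⇒ 0.29
N(d₁) = N(0.29) = 0.6141
Δ_put = e^(−qT)·(N(d₁) − 1) = 0.9531·(0.6141 − 1) = -0.3678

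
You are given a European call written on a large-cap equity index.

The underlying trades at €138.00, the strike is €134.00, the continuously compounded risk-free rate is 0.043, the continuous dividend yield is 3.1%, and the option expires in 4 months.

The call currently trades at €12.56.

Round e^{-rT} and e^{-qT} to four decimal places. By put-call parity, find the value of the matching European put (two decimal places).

e^(−qT) = e^(−0.031·0.3333) = 0.9897;  e^(−rT) = e^(−0.043·0.3333) = 0.9858
Put-call parity: C − P = S·e^(−qT) − K·e^(−rT) = 138·0.9897 − 134·0.9858 = 136.5786 − 132.0972 = 4.4814
P = C − (C − P) = 12.56 − (4.4814) = 8.0786

€8.08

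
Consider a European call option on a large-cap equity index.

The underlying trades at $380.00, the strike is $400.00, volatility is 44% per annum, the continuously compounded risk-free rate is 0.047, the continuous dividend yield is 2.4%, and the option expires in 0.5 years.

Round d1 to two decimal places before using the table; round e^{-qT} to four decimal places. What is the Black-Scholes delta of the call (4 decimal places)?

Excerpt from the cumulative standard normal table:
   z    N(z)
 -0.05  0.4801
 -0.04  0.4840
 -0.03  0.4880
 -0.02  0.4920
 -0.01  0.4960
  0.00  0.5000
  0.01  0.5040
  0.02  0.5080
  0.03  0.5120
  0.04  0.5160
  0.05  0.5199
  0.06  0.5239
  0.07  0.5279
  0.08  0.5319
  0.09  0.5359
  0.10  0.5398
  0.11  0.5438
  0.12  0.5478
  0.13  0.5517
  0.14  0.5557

T = 0.5;  σ√T = 0.3111
d₁ = [ln(380/400) + (0.047 − 0.024 + 0.44²/2)·0.5] / 0.3111 = [-0.0513 + 0.0599] / 0.3111 = 0.0277 which rounds to 0.03
N(d₁) = N(0.03) = 0.5120
Δ_call = exp(−qT)·N(d₁) = 0.9881·0.5120 = 0.5059

0.5059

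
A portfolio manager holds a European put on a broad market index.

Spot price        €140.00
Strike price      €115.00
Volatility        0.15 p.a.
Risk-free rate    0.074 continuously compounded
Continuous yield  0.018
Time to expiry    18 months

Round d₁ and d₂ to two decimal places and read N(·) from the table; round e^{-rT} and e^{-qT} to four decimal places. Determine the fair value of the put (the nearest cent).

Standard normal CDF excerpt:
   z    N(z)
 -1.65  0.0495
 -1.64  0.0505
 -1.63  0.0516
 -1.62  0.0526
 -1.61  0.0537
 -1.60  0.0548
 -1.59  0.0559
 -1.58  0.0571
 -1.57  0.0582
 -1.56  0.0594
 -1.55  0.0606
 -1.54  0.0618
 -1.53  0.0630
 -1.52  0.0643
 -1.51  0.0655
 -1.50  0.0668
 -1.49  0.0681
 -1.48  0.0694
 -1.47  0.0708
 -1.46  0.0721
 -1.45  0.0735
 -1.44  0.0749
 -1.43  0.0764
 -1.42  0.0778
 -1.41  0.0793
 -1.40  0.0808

σ√T = 0.15 × 1.2247 = 0.1837
ln(S/K) + (r − q + σ²/2)T = ln(140/115) + (0.074 − 0.018 + 0.15²/2)·1.5 = 0.1967 + 0.1009 = 0.2976
d₁ = 0.2976 / 0.1837 = 1.6198 ≈ 1.62
d₂ = d₁ − σ√T = 1.6198 − 0.1837 = 1.4361 ≈ 1.44
e^(−qT) = e^(−0.018·1.5) = 0.9734;  e^(−rT) = e^(−0.074·1.5) = 0.8949
N(−d₂) = N(-1.44) = 0.0749;  N(−d₁) = N(-1.62) = 0.0526
P = 115·0.8949·0.0749 − 140·0.9734·0.0526 = 7.7082 − 7.1681 = 0.5401

€0.54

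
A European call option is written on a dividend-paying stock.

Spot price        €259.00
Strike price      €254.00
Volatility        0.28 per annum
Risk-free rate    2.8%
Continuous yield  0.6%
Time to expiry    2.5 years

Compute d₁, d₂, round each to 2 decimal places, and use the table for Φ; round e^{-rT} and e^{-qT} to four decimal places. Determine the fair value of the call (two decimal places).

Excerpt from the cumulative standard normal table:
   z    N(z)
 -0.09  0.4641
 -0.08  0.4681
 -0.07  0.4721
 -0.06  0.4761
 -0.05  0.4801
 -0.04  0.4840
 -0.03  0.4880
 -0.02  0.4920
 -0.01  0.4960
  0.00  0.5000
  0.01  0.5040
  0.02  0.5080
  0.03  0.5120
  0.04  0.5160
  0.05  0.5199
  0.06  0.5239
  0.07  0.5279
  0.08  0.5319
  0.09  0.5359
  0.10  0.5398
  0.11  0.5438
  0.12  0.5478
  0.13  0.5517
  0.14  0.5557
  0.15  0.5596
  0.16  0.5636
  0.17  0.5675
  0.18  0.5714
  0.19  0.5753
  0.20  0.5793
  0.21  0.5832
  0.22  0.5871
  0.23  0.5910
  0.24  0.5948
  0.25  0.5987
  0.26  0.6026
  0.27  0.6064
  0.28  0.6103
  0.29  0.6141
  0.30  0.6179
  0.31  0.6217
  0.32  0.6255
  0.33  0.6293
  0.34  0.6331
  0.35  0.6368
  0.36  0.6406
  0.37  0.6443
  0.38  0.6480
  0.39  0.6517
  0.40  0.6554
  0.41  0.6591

€52.57

σ√T = 0.28 × 1.5811 = 0.4427
d₁ = [ln(259/254) + (0.028 − 0.006 + 0.28²/2)·2.5] / 0.4427 = [0.0195 + 0.1530] / 0.4427 = 0.3896 ⇒ 0.39
d₂ = d₁ − σ√T = 0.3896 − 0.4427 = -0.0531 ⇒ -0.05
exp(−qT) = exp(−0.006·2.5) = 0.9851;  exp(−rT) = exp(−0.028·2.5) = 0.9324
C = 259·0.9851·N(0.39) − 254·0.9324·N(-0.05) = 259·0.9851·0.6517 − 254·0.9324·0.4801 = 166.2753 − 113.7019 = 52.5734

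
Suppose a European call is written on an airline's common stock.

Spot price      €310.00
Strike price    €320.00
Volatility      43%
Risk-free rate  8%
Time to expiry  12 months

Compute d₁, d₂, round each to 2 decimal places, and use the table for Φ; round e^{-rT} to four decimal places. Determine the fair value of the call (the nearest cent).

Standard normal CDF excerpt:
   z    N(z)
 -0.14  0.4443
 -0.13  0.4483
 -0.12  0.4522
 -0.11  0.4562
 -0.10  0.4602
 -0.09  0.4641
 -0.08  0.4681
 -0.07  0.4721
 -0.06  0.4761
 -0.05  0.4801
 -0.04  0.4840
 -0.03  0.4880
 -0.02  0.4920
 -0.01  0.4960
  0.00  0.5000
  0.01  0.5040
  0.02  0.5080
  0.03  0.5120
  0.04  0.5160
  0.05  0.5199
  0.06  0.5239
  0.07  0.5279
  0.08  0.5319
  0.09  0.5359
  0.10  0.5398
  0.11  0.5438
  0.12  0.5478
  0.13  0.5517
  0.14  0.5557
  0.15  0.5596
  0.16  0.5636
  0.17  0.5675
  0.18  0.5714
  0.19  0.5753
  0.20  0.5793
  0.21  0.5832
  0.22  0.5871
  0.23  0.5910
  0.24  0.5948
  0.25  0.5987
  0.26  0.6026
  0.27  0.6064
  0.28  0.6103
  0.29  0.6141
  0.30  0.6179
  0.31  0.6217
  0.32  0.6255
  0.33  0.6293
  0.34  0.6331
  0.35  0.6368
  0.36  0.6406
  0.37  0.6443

€59.14

T = 1;  σ√T = 0.4300
d₁ = [ln(310/320) + (0.08 + 0.43²/2)·1] / 0.4300 = [-0.0317 + 0.1724] / 0.4300 = 0.3272 which rounds to 0.33
d₂ = d₁ − σ√T = 0.3272 − 0.4300 = -0.1028 which rounds to -0.10
exp(−rT) = exp(−0.08·1) = 0.9231
N(d₁) = N(0.33) = 0.6293;  N(d₂) = N(-0.10) = 0.4602
C = 310·0.6293 − 320·0.9231·0.4602 = 195.0830 − 135.9394 = 59.1436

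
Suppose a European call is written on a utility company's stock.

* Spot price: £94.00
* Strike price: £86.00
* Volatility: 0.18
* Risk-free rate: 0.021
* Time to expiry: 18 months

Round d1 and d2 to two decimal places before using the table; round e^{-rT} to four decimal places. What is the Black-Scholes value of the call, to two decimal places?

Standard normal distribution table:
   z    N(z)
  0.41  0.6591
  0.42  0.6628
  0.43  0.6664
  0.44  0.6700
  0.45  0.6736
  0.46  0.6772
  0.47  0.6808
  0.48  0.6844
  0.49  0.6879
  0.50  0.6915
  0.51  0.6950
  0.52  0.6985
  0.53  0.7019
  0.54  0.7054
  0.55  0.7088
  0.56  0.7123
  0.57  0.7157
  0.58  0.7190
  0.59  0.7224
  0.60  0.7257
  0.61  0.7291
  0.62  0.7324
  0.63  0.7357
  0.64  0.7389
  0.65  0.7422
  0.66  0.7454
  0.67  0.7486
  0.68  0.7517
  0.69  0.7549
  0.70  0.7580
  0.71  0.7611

T = 1.5;  σ√T = 0.2205
ln(S/K) + (r + σ²/2)T = ln(94/86) + (0.021 + 0.18²/2)·1.5 = 0.0889 + 0.0558 = 0.1447
d₁ = 0.1447 / 0.2205 = 0.6566 ⇒ 0.66
d₂ = d₁ − σ√T = 0.6566 − 0.2205 = 0.4361 ⇒ 0.44
exp(−rT) = exp(−0.021·1.5) = 0.9690
N(d₁) = N(0.66) = 0.7454;  N(d₂) = N(0.44) = 0.6700
C = 94·0.7454 − 86·0.9690·0.6700 = 70.0676 − 55.8338 = 14.2338

£14.23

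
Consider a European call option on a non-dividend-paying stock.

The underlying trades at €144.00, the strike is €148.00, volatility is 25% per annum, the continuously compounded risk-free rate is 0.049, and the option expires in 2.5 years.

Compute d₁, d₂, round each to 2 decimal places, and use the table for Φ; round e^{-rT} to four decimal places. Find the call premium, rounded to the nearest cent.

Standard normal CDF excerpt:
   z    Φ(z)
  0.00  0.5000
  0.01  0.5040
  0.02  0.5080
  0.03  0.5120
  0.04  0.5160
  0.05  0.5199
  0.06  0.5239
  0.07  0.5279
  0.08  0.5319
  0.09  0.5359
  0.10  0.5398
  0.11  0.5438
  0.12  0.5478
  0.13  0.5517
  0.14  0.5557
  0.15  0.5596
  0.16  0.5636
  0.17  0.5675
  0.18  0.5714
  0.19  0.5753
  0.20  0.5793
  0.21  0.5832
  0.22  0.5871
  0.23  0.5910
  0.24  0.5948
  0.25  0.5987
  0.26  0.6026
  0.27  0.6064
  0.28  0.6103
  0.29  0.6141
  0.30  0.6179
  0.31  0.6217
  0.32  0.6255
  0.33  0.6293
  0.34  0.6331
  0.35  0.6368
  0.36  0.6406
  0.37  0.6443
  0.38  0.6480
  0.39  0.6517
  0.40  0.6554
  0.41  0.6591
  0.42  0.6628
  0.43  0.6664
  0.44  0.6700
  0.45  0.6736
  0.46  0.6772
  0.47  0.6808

σ√T = 0.25 × 1.5811 = 0.3953
ln(S/K) + (r + σ²/2)T = ln(144/148) + (0.049 + 0.25²/2)·2.5 = -0.0274 + 0.2006 = 0.1732
d₁ = 0.1732 / 0.3953 = 0.4382 ≈ 0.44
d₂ = d₁ − σ√T = 0.4382 − 0.3953 = 0.0429 ≈ 0.04
e^(−rT) = e^(−0.049·2.5) = 0.8847
N(d₁) = N(0.44) = 0.6700;  N(d₂) = N(0.04) = 0.5160
C = 144·0.6700 − 148·0.8847·0.5160 = 96.4800 − 67.5628 = 28.9172

€28.92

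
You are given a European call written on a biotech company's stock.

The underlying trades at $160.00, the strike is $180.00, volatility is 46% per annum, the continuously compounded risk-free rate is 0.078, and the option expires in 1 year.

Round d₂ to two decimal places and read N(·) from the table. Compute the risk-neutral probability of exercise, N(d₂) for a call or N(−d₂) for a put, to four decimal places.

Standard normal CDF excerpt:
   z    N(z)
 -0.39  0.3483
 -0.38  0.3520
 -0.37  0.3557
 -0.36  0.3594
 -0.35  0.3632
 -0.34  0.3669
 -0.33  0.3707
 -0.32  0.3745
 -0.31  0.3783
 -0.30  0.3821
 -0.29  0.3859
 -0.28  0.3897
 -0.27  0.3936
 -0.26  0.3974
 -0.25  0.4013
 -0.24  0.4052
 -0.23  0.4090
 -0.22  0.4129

0.3745

σ√T = 0.46 × 1.0000 = 0.4600
d₁ = [ln(160/180) + (0.078 + 0.46²/2)·1] / 0.4600 = [-0.1178 + 0.1838] / 0.4600 = 0.1435 which rounds to 0.14
d₂ = d₁ − σ√T = 0.1435 − 0.4600 = -0.3165 which rounds to -0.32
Pr(exercise) under Q = N(d₂) = 0.3745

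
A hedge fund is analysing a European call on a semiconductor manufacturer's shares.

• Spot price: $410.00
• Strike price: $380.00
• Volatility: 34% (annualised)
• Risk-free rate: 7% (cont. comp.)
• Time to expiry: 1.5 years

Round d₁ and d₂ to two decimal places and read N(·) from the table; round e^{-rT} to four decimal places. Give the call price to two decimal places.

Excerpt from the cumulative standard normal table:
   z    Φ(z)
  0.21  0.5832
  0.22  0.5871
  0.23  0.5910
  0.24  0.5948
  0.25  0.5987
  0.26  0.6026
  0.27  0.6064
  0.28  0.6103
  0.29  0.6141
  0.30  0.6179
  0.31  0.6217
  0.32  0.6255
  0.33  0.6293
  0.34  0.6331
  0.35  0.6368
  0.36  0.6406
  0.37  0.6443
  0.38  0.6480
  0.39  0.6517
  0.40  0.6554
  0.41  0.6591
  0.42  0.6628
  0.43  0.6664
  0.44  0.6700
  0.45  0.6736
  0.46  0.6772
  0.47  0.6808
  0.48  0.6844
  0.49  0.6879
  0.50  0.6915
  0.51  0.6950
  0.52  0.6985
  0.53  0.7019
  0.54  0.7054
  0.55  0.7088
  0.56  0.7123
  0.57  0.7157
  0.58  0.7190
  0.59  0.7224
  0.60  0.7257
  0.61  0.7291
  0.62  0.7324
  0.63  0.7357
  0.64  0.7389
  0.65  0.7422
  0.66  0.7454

T = 1.5;  σ√T = 0.4164
d₁ = [ln(410/380) + (0.07 + 0.34²/2)·1.5] / 0.4164 = [0.0760 + 0.1917] / 0.4164 = 0.6428 ⇒ 0.64
d₂ = d₁ − σ√T = 0.6428 − 0.4164 = 0.2264 ⇒ 0.23
exp(−rT) = exp(−0.07·1.5) = 0.9003
C = 410·N(0.64) − 380·0.9003·N(0.23) = 410·0.7389 − 380·0.9003·0.5910 = 302.9490 − 202.1894 = 100.7596

$100.76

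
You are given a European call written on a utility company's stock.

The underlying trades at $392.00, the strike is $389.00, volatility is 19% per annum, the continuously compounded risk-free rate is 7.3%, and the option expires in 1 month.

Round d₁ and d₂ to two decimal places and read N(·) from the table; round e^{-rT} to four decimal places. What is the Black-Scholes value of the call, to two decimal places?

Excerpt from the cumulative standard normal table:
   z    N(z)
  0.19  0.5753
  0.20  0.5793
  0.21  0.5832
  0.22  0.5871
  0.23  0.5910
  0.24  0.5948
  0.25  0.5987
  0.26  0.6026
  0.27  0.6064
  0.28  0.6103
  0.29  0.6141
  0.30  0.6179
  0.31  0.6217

$12.25

σ√T = 0.19 × 0.2887 = 0.0548
d₁ = [ln(392/389) + (0.073 + ½·0.19²)·0.08333] / (σ√T) = (0.0077 + 0.0076) / 0.0548 = 0.2784 ≈ 0.28
d₂ = 0.2784 − 0.0548 = 0.2236 ≈ 0.22
exp(−rT) = exp(−0.073·0.08333) = 0.9939
C = 392·N(0.28) − 389·0.9939·N(0.22) = 392·0.6103 − 389·0.9939·0.5871 = 239.2376 − 226.9888 = 12.2488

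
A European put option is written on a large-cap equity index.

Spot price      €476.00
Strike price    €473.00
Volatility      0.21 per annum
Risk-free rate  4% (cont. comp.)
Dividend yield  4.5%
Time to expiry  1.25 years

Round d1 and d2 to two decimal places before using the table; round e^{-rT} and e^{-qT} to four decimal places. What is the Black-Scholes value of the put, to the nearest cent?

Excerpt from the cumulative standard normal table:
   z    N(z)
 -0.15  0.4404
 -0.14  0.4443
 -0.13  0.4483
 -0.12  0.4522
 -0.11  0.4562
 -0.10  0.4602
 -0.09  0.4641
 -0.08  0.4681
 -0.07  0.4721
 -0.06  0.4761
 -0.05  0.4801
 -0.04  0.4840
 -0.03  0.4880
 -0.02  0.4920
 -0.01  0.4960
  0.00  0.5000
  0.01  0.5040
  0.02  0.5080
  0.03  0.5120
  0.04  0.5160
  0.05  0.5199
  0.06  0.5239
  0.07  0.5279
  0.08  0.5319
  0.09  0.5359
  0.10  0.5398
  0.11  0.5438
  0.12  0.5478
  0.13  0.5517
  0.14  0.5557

€42.99

σ√T = 0.21 × 1.1180 = 0.2348
ln(S/K) + (r − q + σ²/2)T = ln(476/473) + (0.04 − 0.045 + 0.21²/2)·1.25 = 0.0063 + 0.0213 = 0.0276
d₁ = 0.0276 / 0.2348 = 0.1177 → 0.12
d₂ = d₁ − σ√T = 0.1177 − 0.2348 = -0.1171 → -0.12
e^(−qT) = e^(−0.045·1.25) = 0.9453;  e^(−rT) = e^(−0.04·1.25) = 0.9512
N(−d₂) = N(0.12) = 0.5478;  N(−d₁) = N(-0.12) = 0.4522
P = 473·0.9512·0.5478 − 476·0.9453·0.4522 = 246.4649 − 203.4732 = 42.9917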